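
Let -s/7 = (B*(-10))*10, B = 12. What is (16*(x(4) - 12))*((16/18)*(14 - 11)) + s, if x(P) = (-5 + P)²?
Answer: 23792/3 ≈ 7930.7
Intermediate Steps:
s = 8400 (s = -7*12*(-10)*10 = -(-840)*10 = -7*(-1200) = 8400)
(16*(x(4) - 12))*((16/18)*(14 - 11)) + s = (16*((-5 + 4)² - 12))*((16/18)*(14 - 11)) + 8400 = (16*((-1)² - 12))*((16*(1/18))*3) + 8400 = (16*(1 - 12))*((8/9)*3) + 8400 = (16*(-11))*(8/3) + 8400 = -176*8/3 + 8400 = -1408/3 + 8400 = 23792/3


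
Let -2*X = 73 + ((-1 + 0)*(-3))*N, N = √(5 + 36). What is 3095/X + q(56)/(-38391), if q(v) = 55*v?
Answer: -1736301797/19041936 + 1857*√41/496 ≈ -67.210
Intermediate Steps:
N = √41 ≈ 6.4031
X = -73/2 - 3*√41/2 (X = -(73 + ((-1 + 0)*(-3))*√41)/2 = -(73 + (-1*(-3))*√41)/2 = -(73 + 3*√41)/2 = -73/2 - 3*√41/2 ≈ -46.105)
3095/X + q(56)/(-38391) = 3095/(-73/2 - 3*√41/2) + (55*56)/(-38391) = 3095/(-73/2 - 3*√41/2) + 3080*(-1/38391) = 3095/(-73/2 - 3*√41/2) - 3080/38391 = -3080/38391 + 3095/(-73/2 - 3*√41/2)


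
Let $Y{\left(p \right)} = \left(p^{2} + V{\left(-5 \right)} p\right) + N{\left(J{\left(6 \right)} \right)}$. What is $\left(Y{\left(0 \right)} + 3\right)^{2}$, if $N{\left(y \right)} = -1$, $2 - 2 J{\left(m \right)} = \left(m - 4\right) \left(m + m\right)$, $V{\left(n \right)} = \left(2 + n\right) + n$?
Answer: $4$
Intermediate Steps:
$V{\left(n \right)} = 2 + 2 n$
$J{\left(m \right)} = 1 - m \left(-4 + m\right)$ ($J{\left(m \right)} = 1 - \frac{\left(m - 4\right) \left(m + m\right)}{2} = 1 - \frac{\left(-4 + m\right) 2 m}{2} = 1 - \frac{2 m \left(-4 + m\right)}{2} = 1 - m \left(-4 + m\right)$)
$Y{\left(p \right)} = -1 + p^{2} - 8 p$ ($Y{\left(p \right)} = \left(p^{2} + \left(2 + 2 \left(-5\right)\right) p\right) - 1 = \left(p^{2} + \left(2 - 10\right) p\right) - 1 = \left(p^{2} - 8 p\right) - 1 = -1 + p^{2} - 8 p$)
$\left(Y{\left(0 \right)} + 3\right)^{2} = \left(\left(-1 + 0^{2} - 0\right) + 3\right)^{2} = \left(\left(-1 + 0 + 0\right) + 3\right)^{2} = \left(-1 + 3\right)^{2} = 2^{2} = 4$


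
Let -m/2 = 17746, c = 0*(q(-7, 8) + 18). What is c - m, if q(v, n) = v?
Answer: 35492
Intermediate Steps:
c = 0 (c = 0*(-7 + 18) = 0*11 = 0)
m = -35492 (m = -2*17746 = -35492)
c - m = 0 - 1*(-35492) = 0 + 35492 = 35492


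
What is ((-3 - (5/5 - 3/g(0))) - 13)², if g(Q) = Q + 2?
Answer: 961/4 ≈ 240.25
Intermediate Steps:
g(Q) = 2 + Q
((-3 - (5/5 - 3/g(0))) - 13)² = ((-3 - (5/5 - 3/(2 + 0))) - 13)² = ((-3 - (5*(⅕) - 3/2)) - 13)² = ((-3 - (1 - 3*½)) - 13)² = ((-3 - (1 - 3/2)) - 13)² = ((-3 - 1*(-½)) - 13)² = ((-3 + ½) - 13)² = (-5/2 - 13)² = (-31/2)² = 961/4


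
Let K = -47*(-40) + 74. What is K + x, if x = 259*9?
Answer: 4285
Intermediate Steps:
K = 1954 (K = 1880 + 74 = 1954)
x = 2331
K + x = 1954 + 2331 = 4285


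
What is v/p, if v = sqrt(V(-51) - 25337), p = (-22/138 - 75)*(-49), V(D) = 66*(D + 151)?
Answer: 69*I*sqrt(18737)/254114 ≈ 0.037168*I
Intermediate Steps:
V(D) = 9966 + 66*D (V(D) = 66*(151 + D) = 9966 + 66*D)
p = 254114/69 (p = (-22*1/138 - 75)*(-49) = (-11/69 - 75)*(-49) = -5186/69*(-49) = 254114/69 ≈ 3682.8)
v = I*sqrt(18737) (v = sqrt((9966 + 66*(-51)) - 25337) = sqrt((9966 - 3366) - 25337) = sqrt(6600 - 25337) = sqrt(-18737) = I*sqrt(18737) ≈ 136.88*I)
v/p = (I*sqrt(18737))/(254114/69) = (I*sqrt(18737))*(69/254114) = 69*I*sqrt(18737)/254114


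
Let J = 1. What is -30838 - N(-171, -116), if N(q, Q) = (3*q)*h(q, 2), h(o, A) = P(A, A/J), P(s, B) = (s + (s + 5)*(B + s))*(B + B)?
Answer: 30722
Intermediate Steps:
P(s, B) = 2*B*(s + (5 + s)*(B + s)) (P(s, B) = (s + (5 + s)*(B + s))*(2*B) = 2*B*(s + (5 + s)*(B + s)))
h(o, A) = 2*A*(2*A**2 + 11*A) (h(o, A) = 2*(A/1)*(A**2 + 5*(A/1) + 6*A + (A/1)*A) = 2*(A*1)*(A**2 + 5*(A*1) + 6*A + (A*1)*A) = 2*A*(A**2 + 5*A + 6*A + A*A) = 2*A*(A**2 + 5*A + 6*A + A**2) = 2*A*(2*A**2 + 11*A))
N(q, Q) = 360*q (N(q, Q) = (3*q)*(2**2*(22 + 4*2)) = (3*q)*(4*(22 + 8)) = (3*q)*(4*30) = (3*q)*120 = 360*q)
-30838 - N(-171, -116) = -30838 - 360*(-171) = -30838 - 1*(-61560) = -30838 + 61560 = 30722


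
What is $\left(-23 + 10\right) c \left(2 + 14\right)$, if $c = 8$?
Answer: $-1664$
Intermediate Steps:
$\left(-23 + 10\right) c \left(2 + 14\right) = \left(-23 + 10\right) 8 \left(2 + 14\right) = \left(-13\right) 8 \cdot 16 = \left(-104\right) 16 = -1664$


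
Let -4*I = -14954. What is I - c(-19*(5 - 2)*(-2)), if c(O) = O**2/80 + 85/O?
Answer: 4075847/1140 ≈ 3575.3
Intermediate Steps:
I = 7477/2 (I = -1/4*(-14954) = 7477/2 ≈ 3738.5)
c(O) = 85/O + O**2/80 (c(O) = O**2*(1/80) + 85/O = O**2/80 + 85/O = 85/O + O**2/80)
I - c(-19*(5 - 2)*(-2)) = 7477/2 - (6800 + (-19*(5 - 2)*(-2))**3)/(80*((-19*(5 - 2)*(-2)))) = 7477/2 - (6800 + (-57*(-2))**3)/(80*((-57*(-2)))) = 7477/2 - (6800 + (-19*(-6))**3)/(80*((-19*(-6)))) = 7477/2 - (6800 + 114**3)/(80*114) = 7477/2 - (6800 + 1481544)/(80*114) = 7477/2 - 1488344/(80*114) = 7477/2 - 1*186043/1140 = 7477/2 - 186043/1140 = 4075847/1140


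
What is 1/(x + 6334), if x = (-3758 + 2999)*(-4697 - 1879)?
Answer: 1/4997518 ≈ 2.0010e-7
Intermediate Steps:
x = 4991184 (x = -759*(-6576) = 4991184)
1/(x + 6334) = 1/(4991184 + 6334) = 1/4997518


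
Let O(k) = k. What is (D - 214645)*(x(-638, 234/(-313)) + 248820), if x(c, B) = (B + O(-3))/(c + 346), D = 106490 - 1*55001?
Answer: -927588926141577/22849 ≈ -4.0596e+10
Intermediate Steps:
D = 51489 (D = 106490 - 55001 = 51489)
x(c, B) = (-3 + B)/(346 + c) (x(c, B) = (B - 3)/(c + 346) = (-3 + B)/(346 + c))
(D - 214645)*(x(-638, 234/(-313)) + 248820) = (51489 - 214645)*((-3 + 234/(-313))/(346 - 638) + 248820) = -163156*((-3 + 234*(-1/313))/(-292) + 248820) = -163156*(-(-3 - 234/313)/292 + 248820) = -163156*(-1/292*(-1173/313) + 248820) = -163156*(1173/91396 + 248820) = -163156*22741153893/91396 = -927588926141577/22849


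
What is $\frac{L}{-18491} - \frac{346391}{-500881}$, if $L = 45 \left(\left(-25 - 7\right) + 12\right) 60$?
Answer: $\frac{33452689981}{9261790571} \approx 3.6119$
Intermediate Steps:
$L = -54000$ ($L = 45 \left(-32 + 12\right) 60 = 45 \left(-20\right) 60 = \left(-900\right) 60 = -54000$)
$\frac{L}{-18491} - \frac{346391}{-500881} = - \frac{54000}{-18491} - \frac{346391}{-500881} = \left(-54000\right) \left(- \frac{1}{18491}\right) - - \frac{346391}{500881} = \frac{54000}{18491} + \frac{346391}{500881} = \frac{33452689981}{9261790571}$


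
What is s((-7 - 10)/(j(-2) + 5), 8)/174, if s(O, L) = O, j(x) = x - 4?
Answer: 17/174 ≈ 0.097701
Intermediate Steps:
j(x) = -4 + x
s((-7 - 10)/(j(-2) + 5), 8)/174 = ((-7 - 10)/((-4 - 2) + 5))/174 = -17/(-6 + 5)*(1/174) = -17/(-1)*(1/174) = -17*(-1)*(1/174) = 17*(1/174) = 17/174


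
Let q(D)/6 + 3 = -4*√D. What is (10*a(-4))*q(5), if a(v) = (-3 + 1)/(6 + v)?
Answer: 180 + 240*√5 ≈ 716.66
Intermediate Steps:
q(D) = -18 - 24*√D (q(D) = -18 + 6*(-4*√D) = -18 - 24*√D)
a(v) = -2/(6 + v)
(10*a(-4))*q(5) = (10*(-2/(6 - 4)))*(-18 - 24*√5) = (10*(-2/2))*(-18 - 24*√5) = (10*(-2*½))*(-18 - 24*√5) = (10*(-1))*(-18 - 24*√5) = -10*(-18 - 24*√5) = 180 + 240*√5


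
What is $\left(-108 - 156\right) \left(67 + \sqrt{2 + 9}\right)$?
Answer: $-17688 - 264 \sqrt{11} \approx -18564.0$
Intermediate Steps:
$\left(-108 - 156\right) \left(67 + \sqrt{2 + 9}\right) = - 264 \left(67 + \sqrt{11}\right) = -17688 - 264 \sqrt{11}$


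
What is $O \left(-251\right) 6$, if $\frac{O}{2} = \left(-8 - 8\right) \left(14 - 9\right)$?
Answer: $240960$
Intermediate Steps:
$O = -160$ ($O = 2 \left(-8 - 8\right) \left(14 - 9\right) = 2 \left(\left(-16\right) 5\right) = 2 \left(-80\right) = -160$)
$O \left(-251\right) 6 = \left(-160\right) \left(-251\right) 6 = 40160 \cdot 6 = 240960$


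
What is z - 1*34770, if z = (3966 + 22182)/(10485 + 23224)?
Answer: -1172035782/33709 ≈ -34769.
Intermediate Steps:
z = 26148/33709 ≈ 0.77570
z - 1*34770 = 26148/33709 - 1*34770 = 26148/33709 - 34770 = -1172035782/33709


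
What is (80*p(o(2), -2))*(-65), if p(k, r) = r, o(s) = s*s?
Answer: 10400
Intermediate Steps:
o(s) = s²
(80*p(o(2), -2))*(-65) = (80*(-2))*(-65) = -160*(-65) = 10400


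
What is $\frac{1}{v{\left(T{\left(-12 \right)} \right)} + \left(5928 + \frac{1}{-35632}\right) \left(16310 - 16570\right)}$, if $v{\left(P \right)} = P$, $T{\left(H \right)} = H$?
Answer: $- \frac{8908}{13729829071} \approx -6.4881 \cdot 10^{-7}$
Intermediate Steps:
$\frac{1}{v{\left(T{\left(-12 \right)} \right)} + \left(5928 + \frac{1}{-35632}\right) \left(16310 - 16570\right)} = \frac{1}{-12 + \left(5928 + \frac{1}{-35632}\right) \left(16310 - 16570\right)} = \frac{1}{-12 + \left(5928 - \frac{1}{35632}\right) \left(-260\right)} = \frac{1}{-12 + \frac{211226495}{35632} \left(-260\right)} = \frac{1}{-12 - \frac{13729722175}{8908}} = \frac{1}{- \frac{13729829071}{8908}} = - \frac{8908}{13729829071}$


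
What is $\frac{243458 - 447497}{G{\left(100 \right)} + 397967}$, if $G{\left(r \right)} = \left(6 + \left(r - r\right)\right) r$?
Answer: $- \frac{204039}{398567} \approx -0.51193$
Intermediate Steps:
$G{\left(r \right)} = 6 r$ ($G{\left(r \right)} = \left(6 + 0\right) r = 6 r$)
$\frac{243458 - 447497}{G{\left(100 \right)} + 397967} = \frac{243458 - 447497}{6 \cdot 100 + 397967} = - \frac{204039}{600 + 397967} = - \frac{204039}{398567}$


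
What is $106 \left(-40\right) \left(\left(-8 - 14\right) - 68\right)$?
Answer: $381600$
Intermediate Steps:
$106 \left(-40\right) \left(\left(-8 - 14\right) - 68\right) = - 4240 \left(-22 - 68\right) = \left(-4240\right) \left(-90\right) = 381600$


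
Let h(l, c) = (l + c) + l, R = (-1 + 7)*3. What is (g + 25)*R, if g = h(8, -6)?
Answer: 630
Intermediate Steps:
R = 18 (R = 6*3 = 18)
h(l, c) = c + 2*l (h(l, c) = (c + l) + l = c + 2*l)
g = 10 (g = -6 + 2*8 = -6 + 16 = 10)
(g + 25)*R = (10 + 25)*18 = 35*18 = 630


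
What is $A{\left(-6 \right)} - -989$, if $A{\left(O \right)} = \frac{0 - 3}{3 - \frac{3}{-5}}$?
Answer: $\frac{5929}{6} \approx 988.17$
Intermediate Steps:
$A{\left(O \right)} = - \frac{5}{6}$ ($A{\left(O \right)} = - \frac{3}{3 - - \frac{3}{5}} = - \frac{3}{3 + \frac{3}{5}} = - \frac{3}{\frac{18}{5}} = \left(-3\right) \frac{5}{18} = - \frac{5}{6}$)
$A{\left(-6 \right)} - -989 = - \frac{5}{6} - -989 = - \frac{5}{6} + 989 = \frac{5929}{6}$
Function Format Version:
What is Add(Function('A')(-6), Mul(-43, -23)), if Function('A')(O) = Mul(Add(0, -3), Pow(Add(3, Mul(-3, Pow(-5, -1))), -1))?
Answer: Rational(5929, 6) ≈ 988.17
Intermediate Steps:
Function('A')(O) = Rational(-5, 6) (Function('A')(O) = Mul(-3, Pow(Add(3, Mul(-3, Rational(-1, 5))), -1)) = Mul(-3, Pow(Add(3, Rational(3, 5)), -1)) = Mul(-3, Pow(Rational(18, 5), -1)) = Mul(-3, Rational(5, 18)) = Rational(-5, 6))
Add(Function('A')(-6), Mul(-43, -23)) = Add(Rational(-5, 6), Mul(-43, -23)) = Add(Rational(-5, 6), 989) = Rational(5929, 6)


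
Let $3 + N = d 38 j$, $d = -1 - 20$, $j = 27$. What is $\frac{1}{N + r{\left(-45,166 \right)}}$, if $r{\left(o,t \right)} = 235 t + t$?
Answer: $\frac{1}{17627} \approx 5.6731 \cdot 10^{-5}$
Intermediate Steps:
$r{\left(o,t \right)} = 236 t$
$d = -21$ ($d = -1 - 20 = -21$)
$N = -21549$ ($N = -3 + \left(-21\right) 38 \cdot 27 = -3 - 21546 = -21549$)
$\frac{1}{N + r{\left(-45,166 \right)}} = \frac{1}{-21549 + 236 \cdot 166} = \frac{1}{-21549 + 39176} = \frac{1}{17627}$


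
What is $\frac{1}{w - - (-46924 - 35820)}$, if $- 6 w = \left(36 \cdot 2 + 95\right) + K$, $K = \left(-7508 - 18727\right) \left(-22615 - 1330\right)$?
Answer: $- \frac{3}{314346853} \approx -9.5436 \cdot 10^{-9}$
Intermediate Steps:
$K = 628197075$ ($K = \left(-26235\right) \left(-23945\right) = 628197075$)
$w = - \frac{314098621}{3}$ ($w = - \frac{\left(36 \cdot 2 + 95\right) + 628197075}{6} = - \frac{\left(72 + 95\right) + 628197075}{6} = - \frac{167 + 628197075}{6} = \left(- \frac{1}{6}\right) 628197242 = - \frac{314098621}{3} \approx -1.047 \cdot 10^{8}$)
$\frac{1}{w - - (-46924 - 35820)} = \frac{1}{- \frac{314098621}{3} - - (-46924 - 35820)} = \frac{1}{- \frac{314098621}{3} - \left(-1\right) \left(-82744\right)} = \frac{1}{- \frac{314098621}{3} - 82744} = \frac{1}{- \frac{314346853}{3}} = - \frac{3}{314346853}$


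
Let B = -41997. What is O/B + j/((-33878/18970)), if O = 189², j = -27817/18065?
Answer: 9995489602/856747297393 ≈ 0.011667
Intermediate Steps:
j = -27817/18065 (j = -27817*1/18065 = -27817/18065 ≈ -1.5398)
O = 35721
O/B + j/((-33878/18970)) = 35721/(-41997) - 27817/(18065*((-33878/18970))) = 35721*(-1/41997) - 27817/(18065*((-33878*1/18970))) = -11907/13999 - 27817/(18065*(-16939/9485)) = -11907/13999 - 27817/18065*(-9485/16939) = -11907/13999 + 52768849/61200607 = 9995489602/856747297393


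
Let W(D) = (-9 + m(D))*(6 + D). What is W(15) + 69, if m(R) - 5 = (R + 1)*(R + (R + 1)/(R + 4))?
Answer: 100851/19 ≈ 5307.9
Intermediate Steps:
m(R) = 5 + (1 + R)*(R + (1 + R)/(4 + R)) (m(R) = 5 + (R + 1)*(R + (R + 1)/(R + 4)) = 5 + (1 + R)*(R + (1 + R)/(4 + R)))
W(D) = (-9 + (21 + D³ + 6*D² + 11*D)/(4 + D))*(6 + D)
W(15) + 69 = (-90 + 15⁴ - 3*15 + 12*15³ + 38*15²)/(4 + 15) + 69 = (-90 + 50625 - 45 + 12*3375 + 38*225)/19 + 69 = (-90 + 50625 - 45 + 40500 + 8550)/19 + 69 = (1/19)*99540 + 69 = 99540/19 + 69 = 100851/19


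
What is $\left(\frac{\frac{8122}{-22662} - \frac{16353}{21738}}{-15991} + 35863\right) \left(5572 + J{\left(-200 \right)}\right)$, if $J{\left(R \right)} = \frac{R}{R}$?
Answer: $\frac{262408472159256673285}{1312931876166} \approx 1.9986 \cdot 10^{8}$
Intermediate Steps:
$J{\left(R \right)} = 1$
$\left(\frac{\frac{8122}{-22662} - \frac{16353}{21738}}{-15991} + 35863\right) \left(5572 + J{\left(-200 \right)}\right) = \left(\frac{\frac{8122}{-22662} - \frac{16353}{21738}}{-15991} + 35863\right) \left(5572 + 1\right) = \left(\left(8122 \left(- \frac{1}{22662}\right) - \frac{5451}{7246}\right) \left(- \frac{1}{15991}\right) + 35863\right) 5573 = \left(\left(- \frac{4061}{11331} - \frac{5451}{7246}\right) \left(- \frac{1}{15991}\right) + 35863\right) 5573 = \left(\left(- \frac{91191287}{82104426}\right) \left(- \frac{1}{15991}\right) + 35863\right) 5573 = \left(\frac{91191287}{1312931876166} + 35863\right) 5573 = \frac{47085675966132545}{1312931876166} \cdot 5573 = \frac{262408472159256673285}{1312931876166}$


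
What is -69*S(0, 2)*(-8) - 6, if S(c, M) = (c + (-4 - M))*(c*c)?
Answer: -6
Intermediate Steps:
S(c, M) = c²*(-4 + c - M) (S(c, M) = (-4 + c - M)*c² = c²*(-4 + c - M))
-69*S(0, 2)*(-8) - 6 = -69*0²*(-4 + 0 - 1*2)*(-8) - 6 = -69*0*(-4 + 0 - 2)*(-8) - 6 = -69*0*(-6)*(-8) - 6 = -0*(-8) - 6 = -69*0 - 6 = 0 - 6 = -6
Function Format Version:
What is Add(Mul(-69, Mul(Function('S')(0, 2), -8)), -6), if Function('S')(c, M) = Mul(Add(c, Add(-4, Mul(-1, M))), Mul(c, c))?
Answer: -6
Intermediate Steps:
Function('S')(c, M) = Mul(Pow(c, 2), Add(-4, c, Mul(-1, M))) (Function('S')(c, M) = Mul(Add(-4, c, Mul(-1, M)), Pow(c, 2)) = Mul(Pow(c, 2), Add(-4, c, Mul(-1, M))))
Add(Mul(-69, Mul(Function('S')(0, 2), -8)), -6) = Add(Mul(-69, Mul(Mul(Pow(0, 2), Add(-4, 0, Mul(-1, 2))), -8)), -6) = Add(Mul(-69, Mul(Mul(0, Add(-4, 0, -2)), -8)), -6) = Add(Mul(-69, Mul(Mul(0, -6), -8)), -6) = Add(Mul(-69, Mul(0, -8)), -6) = Add(Mul(-69, 0), -6) = Add(0, -6) = -6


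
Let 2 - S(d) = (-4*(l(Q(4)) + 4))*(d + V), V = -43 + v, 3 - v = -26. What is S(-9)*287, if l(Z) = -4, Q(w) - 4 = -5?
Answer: 574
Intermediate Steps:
v = 29 (v = 3 - 1*(-26) = 3 + 26 = 29)
Q(w) = -1 (Q(w) = 4 - 5 = -1)
V = -14 (V = -43 + 29 = -14)
S(d) = 2 (S(d) = 2 - (-4*(-4 + 4))*(d - 14) = 2 - (-4*0)*(-14 + d) = 2 - 0*(-14 + d) = 2 - 1*0 = 2 + 0 = 2)
S(-9)*287 = 2*287 = 574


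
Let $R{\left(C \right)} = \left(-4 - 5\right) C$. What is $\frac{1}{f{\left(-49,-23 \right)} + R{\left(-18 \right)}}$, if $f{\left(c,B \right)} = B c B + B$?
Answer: $- \frac{1}{25782} \approx -3.8787 \cdot 10^{-5}$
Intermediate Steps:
$R{\left(C \right)} = - 9 C$
$f{\left(c,B \right)} = B + c B^{2}$ ($f{\left(c,B \right)} = c B^{2} + B = B + c B^{2}$)
$\frac{1}{f{\left(-49,-23 \right)} + R{\left(-18 \right)}} = \frac{1}{- 23 \left(1 - -1127\right) - -162} = \frac{1}{- 23 \left(1 + 1127\right) + 162} = \frac{1}{\left(-23\right) 1128 + 162} = \frac{1}{-25944 + 162} = \frac{1}{-25782} = - \frac{1}{25782}$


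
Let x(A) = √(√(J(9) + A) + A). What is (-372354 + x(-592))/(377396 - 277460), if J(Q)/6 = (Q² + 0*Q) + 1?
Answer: -62059/16656 + √(-592 + 10*I)/99936 ≈ -3.7259 + 0.00024347*I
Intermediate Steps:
J(Q) = 6 + 6*Q² (J(Q) = 6*((Q² + 0*Q) + 1) = 6*((Q² + 0) + 1) = 6*(Q² + 1) = 6*(1 + Q²) = 6 + 6*Q²)
x(A) = √(A + √(492 + A)) (x(A) = √(√((6 + 6*9²) + A) + A) = √(√((6 + 6*81) + A) + A) = √(√((6 + 486) + A) + A) = √(√(492 + A) + A) = √(A + √(492 + A)))
(-372354 + x(-592))/(377396 - 277460) = (-372354 + √(-592 + √(492 - 592)))/(377396 - 277460) = (-372354 + √(-592 + √(-100)))/99936 = (-372354 + √(-592 + 10*I))*(1/99936) = -62059/16656 + √(-592 + 10*I)/99936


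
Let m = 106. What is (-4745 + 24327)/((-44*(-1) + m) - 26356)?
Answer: -9791/13103 ≈ -0.74723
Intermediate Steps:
(-4745 + 24327)/((-44*(-1) + m) - 26356) = (-4745 + 24327)/((-44*(-1) + 106) - 26356) = 19582/((44 + 106) - 26356) = 19582/(150 - 26356) = 19582/(-26206) = 19582*(-1/26206) = -9791/13103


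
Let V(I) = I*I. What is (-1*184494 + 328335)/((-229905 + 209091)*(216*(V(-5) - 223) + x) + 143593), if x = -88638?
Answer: 143841/2735228077 ≈ 5.2588e-5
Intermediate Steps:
V(I) = I**2
(-1*184494 + 328335)/((-229905 + 209091)*(216*(V(-5) - 223) + x) + 143593) = (-1*184494 + 328335)/((-229905 + 209091)*(216*((-5)**2 - 223) - 88638) + 143593) = (-184494 + 328335)/(-20814*(216*(25 - 223) - 88638) + 143593) = 143841/(-20814*(216*(-198) - 88638) + 143593) = 143841/(-20814*(-42768 - 88638) + 143593) = 143841/(-20814*(-131406) + 143593) = 143841/(2735084484 + 143593) = 143841/2735228077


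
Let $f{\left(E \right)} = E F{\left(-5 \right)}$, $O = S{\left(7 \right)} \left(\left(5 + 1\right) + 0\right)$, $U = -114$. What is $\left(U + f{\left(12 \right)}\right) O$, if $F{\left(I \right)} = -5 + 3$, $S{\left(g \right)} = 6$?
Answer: $-4968$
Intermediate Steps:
$F{\left(I \right)} = -2$
$O = 36$ ($O = 6 \left(\left(5 + 1\right) + 0\right) = 6 \left(6 + 0\right) = 6 \cdot 6 = 36$)
$f{\left(E \right)} = - 2 E$ ($f{\left(E \right)} = E \left(-2\right) = - 2 E$)
$\left(U + f{\left(12 \right)}\right) O = \left(-114 - 24\right) 36 = \left(-138\right) 36 = -4968$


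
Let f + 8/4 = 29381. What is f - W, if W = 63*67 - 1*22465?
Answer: 47623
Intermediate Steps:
f = 29379 (f = -2 + 29381 = 29379)
W = -18244 (W = 4221 - 22465 = -18244)
f - W = 29379 - 1*(-18244) = 29379 + 18244 = 47623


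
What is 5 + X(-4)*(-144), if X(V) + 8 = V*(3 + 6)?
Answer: 6341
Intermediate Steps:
X(V) = -8 + 9*V (X(V) = -8 + V*(3 + 6) = -8 + V*9 = -8 + 9*V)
5 + X(-4)*(-144) = 5 + (-8 + 9*(-4))*(-144) = 5 + (-8 - 36)*(-144) = 5 - 44*(-144) = 5 + 6336 = 6341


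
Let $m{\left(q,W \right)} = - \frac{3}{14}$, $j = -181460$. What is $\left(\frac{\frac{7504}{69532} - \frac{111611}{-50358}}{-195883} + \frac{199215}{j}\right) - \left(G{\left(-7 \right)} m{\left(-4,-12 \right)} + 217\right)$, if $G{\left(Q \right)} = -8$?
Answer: $- \frac{683947138566429026515}{3111507534320606652} \approx -219.81$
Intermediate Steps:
$m{\left(q,W \right)} = - \frac{3}{14}$ ($m{\left(q,W \right)} = \left(-3\right) \frac{1}{14} = - \frac{3}{14}$)
$\left(\frac{\frac{7504}{69532} - \frac{111611}{-50358}}{-195883} + \frac{199215}{j}\right) - \left(G{\left(-7 \right)} m{\left(-4,-12 \right)} + 217\right) = \left(\frac{\frac{7504}{69532} - \frac{111611}{-50358}}{-195883} + \frac{199215}{-181460}\right) - \left(\left(-8\right) \left(- \frac{3}{14}\right) + 217\right) = \left(\left(7504 \cdot \frac{1}{69532} - - \frac{111611}{50358}\right) \left(- \frac{1}{195883}\right) + 199215 \left(- \frac{1}{181460}\right)\right) - \left(\frac{12}{7} + 217\right) = \left(\left(\frac{1876}{17383} + \frac{111611}{50358}\right) \left(- \frac{1}{195883}\right) - \frac{39843}{36292}\right) - \frac{1531}{7} = \left(\frac{2034605621}{875373114} \left(- \frac{1}{195883}\right) - \frac{39843}{36292}\right) - \frac{1531}{7} = \left(- \frac{2034605621}{171470711689662} - \frac{39843}{36292}\right) - \frac{1531}{7} = - \frac{3415990702879200199}{3111507534320606652} - \frac{1531}{7} = - \frac{683947138566429026515}{3111507534320606652}$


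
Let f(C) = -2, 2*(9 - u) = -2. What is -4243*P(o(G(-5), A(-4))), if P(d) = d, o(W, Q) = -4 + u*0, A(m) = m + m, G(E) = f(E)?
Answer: 16972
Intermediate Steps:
u = 10 (u = 9 - ½*(-2) = 9 + 1 = 10)
G(E) = -2
A(m) = 2*m
o(W, Q) = -4 (o(W, Q) = -4 + 10*0 = -4 + 0 = -4)
-4243*P(o(G(-5), A(-4))) = -4243*(-4) = 16972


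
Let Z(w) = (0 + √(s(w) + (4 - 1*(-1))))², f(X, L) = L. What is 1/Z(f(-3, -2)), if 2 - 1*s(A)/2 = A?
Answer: 1/13 ≈ 0.076923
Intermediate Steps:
s(A) = 4 - 2*A
Z(w) = 9 - 2*w (Z(w) = (0 + √((4 - 2*w) + (4 - 1*(-1))))² = (0 + √((4 - 2*w) + (4 + 1)))² = (0 + √((4 - 2*w) + 5))² = (0 + √(9 - 2*w))² = (√(9 - 2*w))² = 9 - 2*w)
1/Z(f(-3, -2)) = 1/(9 - 2*(-2)) = 1/(9 + 4) = 1/13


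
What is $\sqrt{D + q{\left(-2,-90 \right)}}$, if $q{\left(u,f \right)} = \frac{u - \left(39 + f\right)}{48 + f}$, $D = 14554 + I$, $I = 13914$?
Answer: $\frac{\sqrt{1024806}}{6} \approx 168.72$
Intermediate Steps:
$D = 28468$ ($D = 14554 + 13914 = 28468$)
$q{\left(u,f \right)} = \frac{-39 + u - f}{48 + f}$
$\sqrt{D + q{\left(-2,-90 \right)}} = \sqrt{28468 + \frac{-39 - 2 - -90}{48 - 90}} = \sqrt{28468 + \frac{-39 - 2 + 90}{-42}} = \sqrt{28468 - \frac{7}{6}} = \sqrt{\frac{170801}{6}} = \frac{\sqrt{1024806}}{6}$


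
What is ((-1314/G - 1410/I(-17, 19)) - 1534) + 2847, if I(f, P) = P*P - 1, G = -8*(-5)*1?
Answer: 38287/30 ≈ 1276.2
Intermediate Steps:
G = 40 (G = 40*1 = 40)
I(f, P) = -1 + P² (I(f, P) = P² - 1 = -1 + P²)
((-1314/G - 1410/I(-17, 19)) - 1534) + 2847 = ((-1314/40 - 1410/(-1 + 19²)) - 1534) + 2847 = ((-1314*1/40 - 1410/(-1 + 361)) - 1534) + 2847 = ((-657/20 - 1410/360) - 1534) + 2847 = ((-657/20 - 1410*1/360) - 1534) + 2847 = ((-657/20 - 47/12) - 1534) + 2847 = (-1103/30 - 1534) + 2847 = -47123/30 + 2847 = 38287/30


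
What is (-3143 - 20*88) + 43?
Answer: -4860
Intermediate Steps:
(-3143 - 20*88) + 43 = (-3143 - 1760) + 43 = -4903 + 43 = -4860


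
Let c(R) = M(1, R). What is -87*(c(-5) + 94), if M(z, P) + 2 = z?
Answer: -8091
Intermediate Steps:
M(z, P) = -2 + z
c(R) = -1 (c(R) = -2 + 1 = -1)
-87*(c(-5) + 94) = -87*(-1 + 94) = -87*93 = -8091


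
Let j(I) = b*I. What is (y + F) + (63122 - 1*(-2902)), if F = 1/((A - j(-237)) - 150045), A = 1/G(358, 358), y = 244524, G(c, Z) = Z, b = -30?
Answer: 17471892885614/56261489 ≈ 3.1055e+5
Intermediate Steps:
j(I) = -30*I
A = 1/358 ≈ 0.0027933
F = -358/56261489 (F = 1/((1/358 - (-30)*(-237)) - 150045) = 1/((1/358 - 1*7110) - 150045) = 1/((1/358 - 7110) - 150045) = 1/(-2545379/358 - 150045) = 1/(-56261489/358) = -358/56261489 ≈ -6.3631e-6)
(y + F) + (63122 - 1*(-2902)) = (244524 - 358/56261489) + (63122 - 1*(-2902)) = 13757284335878/56261489 + (63122 + 2902) = 13757284335878/56261489 + 66024 = 17471892885614/56261489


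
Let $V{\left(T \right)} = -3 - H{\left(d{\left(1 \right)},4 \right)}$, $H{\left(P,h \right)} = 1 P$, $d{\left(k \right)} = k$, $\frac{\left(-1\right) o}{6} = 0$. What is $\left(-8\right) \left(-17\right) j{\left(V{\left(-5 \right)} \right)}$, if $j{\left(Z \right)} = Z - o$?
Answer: $-544$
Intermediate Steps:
$o = 0$ ($o = \left(-6\right) 0 = 0$)
$H{\left(P,h \right)} = P$
$V{\left(T \right)} = -4$ ($V{\left(T \right)} = -3 - 1 = -4$)
$j{\left(Z \right)} = Z$ ($j{\left(Z \right)} = Z - 0 = Z + 0 = Z$)
$\left(-8\right) \left(-17\right) j{\left(V{\left(-5 \right)} \right)} = \left(-8\right) \left(-17\right) \left(-4\right) = 136 \left(-4\right) = -544$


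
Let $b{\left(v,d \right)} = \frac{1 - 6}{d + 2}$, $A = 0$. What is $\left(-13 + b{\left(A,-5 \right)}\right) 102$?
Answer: $-1156$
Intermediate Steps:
$b{\left(v,d \right)} = - \frac{5}{2 + d}$
$\left(-13 + b{\left(A,-5 \right)}\right) 102 = \left(-13 - \frac{5}{2 - 5}\right) 102 = \left(-13 - \frac{5}{-3}\right) 102 = \left(-13 - - \frac{5}{3}\right) 102 = \left(-13 + \frac{5}{3}\right) 102 = \left(- \frac{34}{3}\right) 102 = -1156$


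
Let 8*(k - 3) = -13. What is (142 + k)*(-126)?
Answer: -72261/4 ≈ -18065.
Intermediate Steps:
k = 11/8 (k = 3 + (1/8)*(-13) = 3 - 13/8 = 11/8 ≈ 1.3750)
(142 + k)*(-126) = (142 + 11/8)*(-126) = (1147/8)*(-126) = -72261/4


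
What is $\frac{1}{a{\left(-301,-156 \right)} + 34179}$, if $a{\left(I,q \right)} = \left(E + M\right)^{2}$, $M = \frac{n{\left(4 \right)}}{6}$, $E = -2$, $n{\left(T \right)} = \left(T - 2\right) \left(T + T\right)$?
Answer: $\frac{9}{307615} \approx 2.9257 \cdot 10^{-5}$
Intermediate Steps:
$n{\left(T \right)} = 2 T \left(-2 + T\right)$ ($n{\left(T \right)} = \left(-2 + T\right) 2 T = 2 T \left(-2 + T\right)$)
$M = \frac{8}{3}$ ($M = \frac{2 \cdot 4 \left(-2 + 4\right)}{6} = 2 \cdot 4 \cdot 2 \cdot \frac{1}{6} = 16 \cdot \frac{1}{6} = \frac{8}{3} \approx 2.6667$)
$a{\left(I,q \right)} = \frac{4}{9}$ ($a{\left(I,q \right)} = \left(-2 + \frac{8}{3}\right)^{2} = \left(\frac{2}{3}\right)^{2} = \frac{4}{9}$)
$\frac{1}{a{\left(-301,-156 \right)} + 34179} = \frac{1}{\frac{4}{9} + 34179} = \frac{1}{\frac{307615}{9}} = \frac{9}{307615}$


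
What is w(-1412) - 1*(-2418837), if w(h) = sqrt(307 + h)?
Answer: 2418837 + I*sqrt(1105) ≈ 2.4188e+6 + 33.242*I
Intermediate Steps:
w(-1412) - 1*(-2418837) = sqrt(307 - 1412) - 1*(-2418837) = sqrt(-1105) + 2418837 = I*sqrt(1105) + 2418837 = 2418837 + I*sqrt(1105)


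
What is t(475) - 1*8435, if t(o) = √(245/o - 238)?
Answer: -8435 + I*√2143295/95 ≈ -8435.0 + 15.411*I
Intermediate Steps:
t(o) = √(-238 + 245/o)
t(475) - 1*8435 = √(-238 + 245/475) - 1*8435 = √(-238 + 245*(1/475)) - 8435 = √(-238 + 49/95) - 8435 = √(-22561/95) - 8435 = I*√2143295/95 - 8435 = -8435 + I*√2143295/95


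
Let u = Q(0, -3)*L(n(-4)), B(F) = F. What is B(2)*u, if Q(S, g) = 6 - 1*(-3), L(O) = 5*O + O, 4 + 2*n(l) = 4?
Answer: 0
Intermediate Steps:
n(l) = 0 (n(l) = -2 + (1/2)*4 = -2 + 2 = 0)
L(O) = 6*O
Q(S, g) = 9 (Q(S, g) = 6 + 3 = 9)
u = 0 (u = 9*(6*0) = 9*0 = 0)
B(2)*u = 2*0 = 0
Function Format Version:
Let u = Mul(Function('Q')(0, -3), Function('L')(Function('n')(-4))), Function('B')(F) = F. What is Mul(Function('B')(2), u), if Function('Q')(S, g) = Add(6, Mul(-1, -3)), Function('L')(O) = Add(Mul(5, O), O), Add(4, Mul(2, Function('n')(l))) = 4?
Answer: 0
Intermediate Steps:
Function('n')(l) = 0 (Function('n')(l) = Add(-2, Mul(Rational(1, 2), 4)) = Add(-2, 2) = 0)
Function('L')(O) = Mul(6, O)
Function('Q')(S, g) = 9 (Function('Q')(S, g) = Add(6, 3) = 9)
u = 0 (u = Mul(9, Mul(6, 0)) = Mul(9, 0) = 0)
Mul(Function('B')(2), u) = Mul(2, 0) = 0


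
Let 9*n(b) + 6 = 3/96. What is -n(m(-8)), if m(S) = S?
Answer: 191/288 ≈ 0.66319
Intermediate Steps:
n(b) = -191/288 (n(b) = -2/3 + (3/96)/9 = -2/3 + (3*(1/96))/9 = -2/3 + (1/9)*(1/32) = -2/3 + 1/288 = -191/288)
-n(m(-8)) = -1*(-191/288) = 191/288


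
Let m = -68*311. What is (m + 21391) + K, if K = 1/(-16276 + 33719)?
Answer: 4238650/17443 ≈ 243.00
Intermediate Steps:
m = -21148
K = 1/17443 ≈ 5.7330e-5
(m + 21391) + K = (-21148 + 21391) + 1/17443 = 243 + 1/17443 = 4238650/17443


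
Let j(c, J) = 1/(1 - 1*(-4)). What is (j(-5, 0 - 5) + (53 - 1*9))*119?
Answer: 26299/5 ≈ 5259.8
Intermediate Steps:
j(c, J) = 1/5 (j(c, J) = 1/(1 + 4) = 1/5)
(j(-5, 0 - 5) + (53 - 1*9))*119 = (1/5 + (53 - 1*9))*119 = (1/5 + (53 - 9))*119 = (1/5 + 44)*119 = (221/5)*119 = 26299/5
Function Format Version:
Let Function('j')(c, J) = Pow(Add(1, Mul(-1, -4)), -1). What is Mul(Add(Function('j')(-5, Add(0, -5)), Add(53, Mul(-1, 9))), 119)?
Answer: Rational(26299, 5) ≈ 5259.8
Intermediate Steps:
Function('j')(c, J) = Rational(1, 5) (Function('j')(c, J) = Pow(Add(1, 4), -1) = Pow(5, -1) = Rational(1, 5))
Mul(Add(Function('j')(-5, Add(0, -5)), Add(53, Mul(-1, 9))), 119) = Mul(Add(Rational(1, 5), Add(53, Mul(-1, 9))), 119) = Mul(Add(Rational(1, 5), Add(53, -9)), 119) = Mul(Add(Rational(1, 5), 44), 119) = Mul(Rational(221, 5), 119) = Rational(26299, 5)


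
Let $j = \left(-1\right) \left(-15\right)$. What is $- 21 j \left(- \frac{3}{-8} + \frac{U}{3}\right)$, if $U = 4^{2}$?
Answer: $- \frac{14385}{8} \approx -1798.1$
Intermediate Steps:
$U = 16$
$j = 15$
$- 21 j \left(- \frac{3}{-8} + \frac{U}{3}\right) = \left(-21\right) 15 \left(- \frac{3}{-8} + \frac{16}{3}\right) = - 315 \left(\left(-3\right) \left(- \frac{1}{8}\right) + 16 \cdot \frac{1}{3}\right) = - 315 \left(\frac{3}{8} + \frac{16}{3}\right) = \left(-315\right) \frac{137}{24} = - \frac{14385}{8}$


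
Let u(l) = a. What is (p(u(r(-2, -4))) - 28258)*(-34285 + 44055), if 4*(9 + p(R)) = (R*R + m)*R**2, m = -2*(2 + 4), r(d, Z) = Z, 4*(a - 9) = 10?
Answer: -7594411515/32 ≈ -2.3733e+8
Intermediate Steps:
a = 23/2 (a = 9 + (1/4)*10 = 9 + 5/2 = 23/2 ≈ 11.500)
u(l) = 23/2
m = -12 (m = -2*6 = -12)
p(R) = -9 + R**2*(-12 + R**2)/4 (p(R) = -9 + ((R*R - 12)*R**2)/4 = -9 + ((R**2 - 12)*R**2)/4 = -9 + ((-12 + R**2)*R**2)/4 = -9 + (R**2*(-12 + R**2))/4 = -9 + R**2*(-12 + R**2)/4)
(p(u(r(-2, -4))) - 28258)*(-34285 + 44055) = ((-9 - 3*(23/2)**2 + (23/2)**4/4) - 28258)*(-34285 + 44055) = ((-9 - 3*529/4 + (1/4)*(279841/16)) - 28258)*9770 = ((-9 - 1587/4 + 279841/64) - 28258)*9770 = (253873/64 - 28258)*9770 = -1554639/64*9770 = -7594411515/32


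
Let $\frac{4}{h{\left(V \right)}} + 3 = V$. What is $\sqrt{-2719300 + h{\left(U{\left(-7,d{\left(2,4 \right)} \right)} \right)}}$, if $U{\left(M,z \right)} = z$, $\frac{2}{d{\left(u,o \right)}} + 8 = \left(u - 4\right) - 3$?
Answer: $\frac{6 i \sqrt{126976262}}{41} \approx 1649.0 i$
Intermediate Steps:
$d{\left(u,o \right)} = \frac{2}{-15 + u}$ ($d{\left(u,o \right)} = \frac{2}{-8 + \left(\left(u - 4\right) - 3\right)} = \frac{2}{-8 + \left(\left(-4 + u\right) - 3\right)} = \frac{2}{-8 + \left(-7 + u\right)} = \frac{2}{-15 + u}$)
$h{\left(V \right)} = \frac{4}{-3 + V}$
$\sqrt{-2719300 + h{\left(U{\left(-7,d{\left(2,4 \right)} \right)} \right)}} = \sqrt{-2719300 + \frac{4}{-3 + \frac{2}{-15 + 2}}} = \sqrt{-2719300 + \frac{4}{-3 + \frac{2}{-13}}} = \sqrt{-2719300 + \frac{4}{-3 + 2 \left(- \frac{1}{13}\right)}} = \sqrt{-2719300 + \frac{4}{-3 - \frac{2}{13}}} = \sqrt{-2719300 + \frac{4}{- \frac{41}{13}}} = \sqrt{-2719300 + 4 \left(- \frac{13}{41}\right)} = \sqrt{-2719300 - \frac{52}{41}} = \sqrt{- \frac{111491352}{41}} = \frac{6 i \sqrt{126976262}}{41}$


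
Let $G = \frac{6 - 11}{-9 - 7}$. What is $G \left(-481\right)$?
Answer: $- \frac{2405}{16} \approx -150.31$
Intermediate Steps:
$G = \frac{5}{16}$ ($G = - \frac{5}{-16} = \left(-5\right) \left(- \frac{1}{16}\right) = \frac{5}{16} \approx 0.3125$)
$G \left(-481\right) = \frac{5}{16} \left(-481\right) = - \frac{2405}{16}$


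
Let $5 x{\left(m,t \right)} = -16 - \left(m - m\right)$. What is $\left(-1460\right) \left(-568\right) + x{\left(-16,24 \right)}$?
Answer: $\frac{4146384}{5} \approx 8.2928 \cdot 10^{5}$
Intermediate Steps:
$x{\left(m,t \right)} = - \frac{16}{5}$ ($x{\left(m,t \right)} = \frac{-16 - \left(m - m\right)}{5} = \frac{-16 - 0}{5} = \frac{-16 + 0}{5} = \frac{1}{5} \left(-16\right) = - \frac{16}{5}$)
$\left(-1460\right) \left(-568\right) + x{\left(-16,24 \right)} = \left(-1460\right) \left(-568\right) - \frac{16}{5} = 829280 - \frac{16}{5} = \frac{4146384}{5}$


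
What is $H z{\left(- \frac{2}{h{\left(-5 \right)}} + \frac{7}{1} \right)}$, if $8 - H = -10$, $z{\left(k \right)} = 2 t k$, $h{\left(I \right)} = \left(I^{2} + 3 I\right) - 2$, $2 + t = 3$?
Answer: $243$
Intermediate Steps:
$t = 1$ ($t = -2 + 3 = 1$)
$h{\left(I \right)} = -2 + I^{2} + 3 I$
$z{\left(k \right)} = 2 k$ ($z{\left(k \right)} = 2 \cdot 1 k = 2 k$)
$H = 18$ ($H = 8 - -10 = 8 + 10 = 18$)
$H z{\left(- \frac{2}{h{\left(-5 \right)}} + \frac{7}{1} \right)} = 18 \cdot 2 \left(- \frac{2}{-2 + \left(-5\right)^{2} + 3 \left(-5\right)} + \frac{7}{1}\right) = 18 \cdot 2 \left(- \frac{2}{-2 + 25 - 15} + 7 \cdot 1\right) = 18 \cdot 2 \left(- \frac{2}{8} + 7\right) = 18 \cdot 2 \left(\left(-2\right) \frac{1}{8} + 7\right) = 18 \cdot 2 \left(- \frac{1}{4} + 7\right) = 18 \cdot 2 \cdot \frac{27}{4} = 18 \cdot \frac{27}{2} = 243$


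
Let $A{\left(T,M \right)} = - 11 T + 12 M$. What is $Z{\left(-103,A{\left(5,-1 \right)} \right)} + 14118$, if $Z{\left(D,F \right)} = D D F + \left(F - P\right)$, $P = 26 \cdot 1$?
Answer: $-696778$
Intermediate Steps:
$P = 26$
$Z{\left(D,F \right)} = -26 + F + F D^{2}$ ($Z{\left(D,F \right)} = D D F + \left(F - 26\right) = D^{2} F + \left(F - 26\right) = F D^{2} + \left(-26 + F\right) = -26 + F + F D^{2}$)
$Z{\left(-103,A{\left(5,-1 \right)} \right)} + 14118 = \left(-26 + \left(\left(-11\right) 5 + 12 \left(-1\right)\right) + \left(\left(-11\right) 5 + 12 \left(-1\right)\right) \left(-103\right)^{2}\right) + 14118 = \left(-26 - 67 + \left(-55 - 12\right) 10609\right) + 14118 = \left(-26 - 67 - 710803\right) + 14118 = -710896 + 14118 = -696778$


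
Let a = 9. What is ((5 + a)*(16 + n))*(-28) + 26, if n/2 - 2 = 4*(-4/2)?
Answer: -1542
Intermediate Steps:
n = -12 (n = 4 + 2*(4*(-4/2)) = 4 + 2*(4*(-4*½)) = 4 + 2*(4*(-2)) = 4 + 2*(-8) = 4 - 16 = -12)
((5 + a)*(16 + n))*(-28) + 26 = ((5 + 9)*(16 - 12))*(-28) + 26 = (14*4)*(-28) + 26 = 56*(-28) + 26 = -1568 + 26 = -1542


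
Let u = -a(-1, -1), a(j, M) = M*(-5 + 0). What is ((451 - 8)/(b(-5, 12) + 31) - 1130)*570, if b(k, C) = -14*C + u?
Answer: -45857355/71 ≈ -6.4588e+5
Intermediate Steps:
a(j, M) = -5*M (a(j, M) = M*(-5) = -5*M)
u = -5 (u = -(-5)*(-1) = -1*5 = -5)
b(k, C) = -5 - 14*C (b(k, C) = -14*C - 5 = -5 - 14*C)
((451 - 8)/(b(-5, 12) + 31) - 1130)*570 = ((451 - 8)/((-5 - 14*12) + 31) - 1130)*570 = (443/((-5 - 168) + 31) - 1130)*570 = (443/(-173 + 31) - 1130)*570 = (443/(-142) - 1130)*570 = (443*(-1/142) - 1130)*570 = (-443/142 - 1130)*570 = -160903/142*570 = -45857355/71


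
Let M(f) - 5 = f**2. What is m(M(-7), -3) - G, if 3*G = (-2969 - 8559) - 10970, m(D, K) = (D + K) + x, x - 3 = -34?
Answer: 22558/3 ≈ 7519.3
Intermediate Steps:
x = -31 (x = 3 - 34 = -31)
M(f) = 5 + f**2
m(D, K) = -31 + D + K (m(D, K) = (D + K) - 31 = -31 + D + K)
G = -22498/3 (G = ((-2969 - 8559) - 10970)/3 = (-11528 - 10970)/3 = (1/3)*(-22498) = -22498/3 ≈ -7499.3)
m(M(-7), -3) - G = (-31 + (5 + (-7)**2) - 3) - 1*(-22498/3) = (-31 + (5 + 49) - 3) + 22498/3 = (-31 + 54 - 3) + 22498/3 = 20 + 22498/3 = 22558/3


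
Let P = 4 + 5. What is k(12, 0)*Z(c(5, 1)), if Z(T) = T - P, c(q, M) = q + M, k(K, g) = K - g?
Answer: -36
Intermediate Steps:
P = 9
c(q, M) = M + q
Z(T) = -9 + T (Z(T) = T - 1*9 = T - 9 = -9 + T)
k(12, 0)*Z(c(5, 1)) = (12 - 1*0)*(-9 + (1 + 5)) = (12 + 0)*(-9 + 6) = 12*(-3) = -36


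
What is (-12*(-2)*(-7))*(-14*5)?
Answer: 11760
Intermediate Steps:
(-12*(-2)*(-7))*(-14*5) = (24*(-7))*(-70) = -168*(-70) = 11760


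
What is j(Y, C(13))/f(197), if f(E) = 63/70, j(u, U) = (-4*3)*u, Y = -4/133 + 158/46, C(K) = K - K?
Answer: -416600/9177 ≈ -45.396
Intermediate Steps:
C(K) = 0
Y = 10415/3059 (Y = -4*1/133 + 158*(1/46) = -4/133 + 79/23 = 10415/3059 ≈ 3.4047)
j(u, U) = -12*u
f(E) = 9/10 (f(E) = 63*(1/70) = 9/10)
j(Y, C(13))/f(197) = (-12*10415/3059)/(9/10) = -124980/3059*10/9 = -416600/9177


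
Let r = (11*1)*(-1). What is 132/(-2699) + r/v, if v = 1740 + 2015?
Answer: -525349/10134745 ≈ -0.051836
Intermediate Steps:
r = -11 (r = 11*(-1) = -11)
v = 3755
132/(-2699) + r/v = 132/(-2699) - 11/3755 = 132*(-1/2699) - 11*1/3755 = -132/2699 - 11/3755 = -525349/10134745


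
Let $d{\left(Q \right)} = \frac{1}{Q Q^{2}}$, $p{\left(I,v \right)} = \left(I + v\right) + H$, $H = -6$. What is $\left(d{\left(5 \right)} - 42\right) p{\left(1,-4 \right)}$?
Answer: $\frac{47241}{125} \approx 377.93$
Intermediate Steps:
$p{\left(I,v \right)} = -6 + I + v$ ($p{\left(I,v \right)} = \left(I + v\right) - 6 = -6 + I + v$)
$d{\left(Q \right)} = \frac{1}{Q^{3}}$
$\left(d{\left(5 \right)} - 42\right) p{\left(1,-4 \right)} = \left(\frac{1}{125} - 42\right) \left(-6 + 1 - 4\right) = \left(\frac{1}{125} - 42\right) \left(-9\right) = \left(- \frac{5249}{125}\right) \left(-9\right) = \frac{47241}{125}$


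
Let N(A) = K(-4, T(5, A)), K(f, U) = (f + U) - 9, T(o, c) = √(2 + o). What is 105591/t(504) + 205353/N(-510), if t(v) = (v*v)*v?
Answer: -703233777539/42674688 - 22817*√7/18 ≈ -19833.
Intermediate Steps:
K(f, U) = -9 + U + f (K(f, U) = (U + f) - 9 = -9 + U + f)
N(A) = -13 + √7 (N(A) = -9 + √(2 + 5) - 4 = -9 + √7 - 4 = -13 + √7)
t(v) = v³ (t(v) = v²*v = v³)
105591/t(504) + 205353/N(-510) = 105591/(504³) + 205353/(-13 + √7) = 105591/128024064 + 205353/(-13 + √7) = 105591*(1/128024064) + 205353/(-13 + √7) = 35197/42674688 + 205353/(-13 + √7)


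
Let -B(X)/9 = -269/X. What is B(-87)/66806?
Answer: -807/1937374 ≈ -0.00041654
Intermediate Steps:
B(X) = 2421/X (B(X) = -(-2421)/X = 2421/X)
B(-87)/66806 = (2421/(-87))/66806 = (2421*(-1/87))*(1/66806) = -807/29*1/66806 = -807/1937374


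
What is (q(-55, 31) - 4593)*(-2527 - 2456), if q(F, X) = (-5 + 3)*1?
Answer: 22896885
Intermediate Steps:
q(F, X) = -2 (q(F, X) = -2*1 = -2)
(q(-55, 31) - 4593)*(-2527 - 2456) = (-2 - 4593)*(-2527 - 2456) = -4595*(-4983) = 22896885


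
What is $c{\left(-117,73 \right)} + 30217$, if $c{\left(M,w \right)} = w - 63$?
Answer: $30227$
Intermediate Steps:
$c{\left(M,w \right)} = -63 + w$ ($c{\left(M,w \right)} = w - 63 = -63 + w$)
$c{\left(-117,73 \right)} + 30217 = \left(-63 + 73\right) + 30217 = 10 + 30217 = 30227$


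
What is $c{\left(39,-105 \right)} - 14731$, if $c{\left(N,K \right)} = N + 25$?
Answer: $-14667$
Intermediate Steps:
$c{\left(N,K \right)} = 25 + N$
$c{\left(39,-105 \right)} - 14731 = \left(25 + 39\right) - 14731 = 64 - 14731 = -14667$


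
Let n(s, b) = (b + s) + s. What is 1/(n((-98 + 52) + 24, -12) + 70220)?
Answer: 1/70164 ≈ 1.4252e-5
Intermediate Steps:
n(s, b) = b + 2*s
1/(n((-98 + 52) + 24, -12) + 70220) = 1/((-12 + 2*((-98 + 52) + 24)) + 70220) = 1/((-12 + 2*(-46 + 24)) + 70220) = 1/((-12 + 2*(-22)) + 70220) = 1/((-12 - 44) + 70220) = 1/(-56 + 70220) = 1/70164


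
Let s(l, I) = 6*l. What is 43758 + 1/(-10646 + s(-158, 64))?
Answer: 507330251/11594 ≈ 43758.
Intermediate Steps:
43758 + 1/(-10646 + s(-158, 64)) = 43758 + 1/(-10646 + 6*(-158)) = 43758 + 1/(-10646 - 948) = 43758 + 1/(-11594) = 43758 - 1/11594 = 507330251/11594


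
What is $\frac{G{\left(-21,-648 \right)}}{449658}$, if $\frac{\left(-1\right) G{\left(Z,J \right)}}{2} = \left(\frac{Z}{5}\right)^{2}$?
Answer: $- \frac{49}{624525} \approx -7.846 \cdot 10^{-5}$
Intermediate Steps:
$G{\left(Z,J \right)} = - \frac{2 Z^{2}}{25}$ ($G{\left(Z,J \right)} = - 2 \left(\frac{Z}{5}\right)^{2} = - 2 \frac{Z^{2}}{25} = - \frac{2 Z^{2}}{25}$)
$\frac{G{\left(-21,-648 \right)}}{449658} = \frac{\left(- \frac{2}{25}\right) \left(-21\right)^{2}}{449658} = \left(- \frac{2}{25}\right) 441 \cdot \frac{1}{449658} = \left(- \frac{882}{25}\right) \frac{1}{449658} = - \frac{49}{624525}$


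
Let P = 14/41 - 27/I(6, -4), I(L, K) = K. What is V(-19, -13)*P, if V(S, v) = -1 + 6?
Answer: 5815/164 ≈ 35.457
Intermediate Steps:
V(S, v) = 5
P = 1163/164 (P = 14/41 - 27/(-4) = 14*(1/41) - 27*(-¼) = 14/41 + 27/4 = 1163/164 ≈ 7.0915)
V(-19, -13)*P = 5*(1163/164) = 5815/164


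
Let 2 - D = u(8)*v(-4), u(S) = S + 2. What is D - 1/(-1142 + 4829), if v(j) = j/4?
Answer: 44243/3687 ≈ 12.000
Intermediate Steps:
u(S) = 2 + S
v(j) = j/4 (v(j) = j*(¼) = j/4)
D = 12 (D = 2 - (2 + 8)*(¼)*(-4) = 2 - 10*(-1) = 2 - 1*(-10) = 2 + 10 = 12)
D - 1/(-1142 + 4829) = 12 - 1/(-1142 + 4829) = 12 - 1/3687 = 44243/3687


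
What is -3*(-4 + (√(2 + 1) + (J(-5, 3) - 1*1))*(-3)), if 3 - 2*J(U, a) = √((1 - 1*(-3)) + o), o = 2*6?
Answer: -3/2 + 9*√3 ≈ 14.088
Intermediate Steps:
o = 12
J(U, a) = -½ (J(U, a) = 3/2 - √((1 - 1*(-3)) + 12)/2 = 3/2 - √((1 + 3) + 12)/2 = 3/2 - √(4 + 12)/2 = 3/2 - √16/2 = 3/2 - ½*4 = 3/2 - 2 = -½)
-3*(-4 + (√(2 + 1) + (J(-5, 3) - 1*1))*(-3)) = -3*(-4 + (√(2 + 1) + (-½ - 1*1))*(-3)) = -3*(-4 + (√3 + (-½ - 1))*(-3)) = -3*(-4 + (√3 - 3/2)*(-3)) = -3*(-4 + (-3/2 + √3)*(-3)) = -3*(-4 + (9/2 - 3*√3)) = -3*(½ - 3*√3) = -3/2 + 9*√3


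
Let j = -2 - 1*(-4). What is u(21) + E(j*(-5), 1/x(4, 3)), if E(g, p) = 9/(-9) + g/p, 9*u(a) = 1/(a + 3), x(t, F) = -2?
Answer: 4105/216 ≈ 19.005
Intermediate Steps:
j = 2 (j = -2 + 4 = 2)
u(a) = 1/(9*(3 + a)) (u(a) = 1/(9*(a + 3)) = 1/(9*(3 + a)))
E(g, p) = -1 + g/p (E(g, p) = 9*(-⅑) + g/p = -1 + g/p)
u(21) + E(j*(-5), 1/x(4, 3)) = 1/(9*(3 + 21)) + (2*(-5) - 1/(-2))/(1/(-2)) = (⅑)/24 + (-10 - 1*(-½))/(-½) = (⅑)*(1/24) - 2*(-10 + ½) = 1/216 - 2*(-19/2) = 1/216 + 19 = 4105/216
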